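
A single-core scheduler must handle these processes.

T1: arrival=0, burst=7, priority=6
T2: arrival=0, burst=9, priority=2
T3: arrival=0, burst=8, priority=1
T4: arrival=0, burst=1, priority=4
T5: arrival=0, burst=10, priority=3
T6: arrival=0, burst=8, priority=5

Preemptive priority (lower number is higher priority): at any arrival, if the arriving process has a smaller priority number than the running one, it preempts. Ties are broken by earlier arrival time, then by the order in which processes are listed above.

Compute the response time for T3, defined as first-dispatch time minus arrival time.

Timeline: | T3 0-8 | T2 8-17 | T5 17-27 | T4 27-28 | T6 28-36 | T1 36-43 |
Completion: T1=43  T2=17  T3=8  T4=28  T5=27  T6=36
Response(T3) = first start − arrival = 0 − 0 = 0

0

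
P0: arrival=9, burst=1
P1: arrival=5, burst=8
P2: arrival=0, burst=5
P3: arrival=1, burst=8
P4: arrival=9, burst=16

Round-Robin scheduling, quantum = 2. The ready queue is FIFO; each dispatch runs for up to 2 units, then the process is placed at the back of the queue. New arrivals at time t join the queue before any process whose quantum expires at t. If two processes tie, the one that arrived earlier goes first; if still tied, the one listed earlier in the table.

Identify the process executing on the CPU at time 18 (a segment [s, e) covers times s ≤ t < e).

Gantt: | P2 0-2 | P3 2-4 | P2 4-6 | P3 6-8 | P1 8-10 | P2 10-11 | P3 11-13 | P0 13-14 | P4 14-16 | P1 16-18 | P3 18-20 | P4 20-22 | P1 22-24 | P4 24-26 | P1 26-28 | P4 28-38 |
Completion: P0=14  P1=28  P2=11  P3=20  P4=38
Turnaround (C−A): P0=5  P1=23  P2=11  P3=19  P4=29

P3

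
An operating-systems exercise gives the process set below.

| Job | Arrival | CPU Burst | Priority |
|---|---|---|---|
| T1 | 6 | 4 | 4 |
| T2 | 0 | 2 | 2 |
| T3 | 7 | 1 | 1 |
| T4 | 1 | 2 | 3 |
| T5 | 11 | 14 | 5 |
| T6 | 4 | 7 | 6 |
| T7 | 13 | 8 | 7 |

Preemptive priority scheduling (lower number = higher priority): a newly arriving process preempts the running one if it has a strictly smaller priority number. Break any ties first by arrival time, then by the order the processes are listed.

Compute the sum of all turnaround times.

76

Schedule: | T2 0-2 | T4 2-4 | T6 4-6 | T1 6-7 | T3 7-8 | T1 8-11 | T5 11-25 | T6 25-30 | T7 30-38 |
Completion: T1=11  T2=2  T3=8  T4=4  T5=25  T6=30  T7=38
Turnaround (C−A): T1=5  T2=2  T3=1  T4=3  T5=14  T6=26  T7=25
Turnaround = completion − arrival: T1=5, T2=2, T3=1, T4=3, T5=14, T6=26, T7=25
Total turnaround = 5 + 2 + 1 + 3 + 14 + 26 + 25 = 76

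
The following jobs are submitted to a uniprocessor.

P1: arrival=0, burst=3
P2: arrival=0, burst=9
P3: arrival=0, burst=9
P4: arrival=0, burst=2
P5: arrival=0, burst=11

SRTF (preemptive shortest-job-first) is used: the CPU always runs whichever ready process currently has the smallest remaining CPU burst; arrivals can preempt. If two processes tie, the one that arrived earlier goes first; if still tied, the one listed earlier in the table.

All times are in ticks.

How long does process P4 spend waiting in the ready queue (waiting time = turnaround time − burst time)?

Schedule: | P4 0-2 | P1 2-5 | P2 5-14 | P3 14-23 | P5 23-34 |
Completion: P1=5  P2=14  P3=23  P4=2  P5=34
Waiting(P4) = turnaround − burst = 2 − 2 = 0

0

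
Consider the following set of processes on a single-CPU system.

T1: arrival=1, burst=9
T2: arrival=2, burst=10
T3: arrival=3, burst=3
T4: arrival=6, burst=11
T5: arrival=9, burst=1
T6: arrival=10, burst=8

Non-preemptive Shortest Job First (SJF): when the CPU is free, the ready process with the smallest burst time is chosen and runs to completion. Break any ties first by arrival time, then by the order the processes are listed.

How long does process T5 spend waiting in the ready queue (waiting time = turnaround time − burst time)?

1

Gantt: | idle 0-1 | T1 1-10 | T5 10-11 | T3 11-14 | T6 14-22 | T2 22-32 | T4 32-43 |
Completion: T1=10  T2=32  T3=14  T4=43  T5=11  T6=22
Turnaround (C−A): T1=9  T2=30  T3=11  T4=37  T5=2  T6=12
Waiting(T5) = turnaround − burst = 2 − 1 = 1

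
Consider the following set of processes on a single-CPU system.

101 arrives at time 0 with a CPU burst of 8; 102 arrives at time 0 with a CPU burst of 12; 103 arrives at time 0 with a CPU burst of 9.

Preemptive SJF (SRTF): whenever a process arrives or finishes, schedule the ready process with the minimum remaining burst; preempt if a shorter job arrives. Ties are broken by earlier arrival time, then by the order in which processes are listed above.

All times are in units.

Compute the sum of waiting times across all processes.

Gantt: | 101 0-8 | 103 8-17 | 102 17-29 |
Completion: 101=8  102=29  103=17
Waiting = turnaround − burst: 101=0, 102=17, 103=8
Total waiting = 0 + 17 + 8 = 25

25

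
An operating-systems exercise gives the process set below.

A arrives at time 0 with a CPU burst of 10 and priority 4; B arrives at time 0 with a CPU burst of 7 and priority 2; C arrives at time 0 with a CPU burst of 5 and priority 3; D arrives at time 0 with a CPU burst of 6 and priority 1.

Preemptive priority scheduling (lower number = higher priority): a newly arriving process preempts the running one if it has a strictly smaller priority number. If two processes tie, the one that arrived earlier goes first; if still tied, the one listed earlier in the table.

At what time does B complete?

Timeline: | D 0-6 | B 6-13 | C 13-18 | A 18-28 |
Completion: A=28  B=13  C=18  D=6

13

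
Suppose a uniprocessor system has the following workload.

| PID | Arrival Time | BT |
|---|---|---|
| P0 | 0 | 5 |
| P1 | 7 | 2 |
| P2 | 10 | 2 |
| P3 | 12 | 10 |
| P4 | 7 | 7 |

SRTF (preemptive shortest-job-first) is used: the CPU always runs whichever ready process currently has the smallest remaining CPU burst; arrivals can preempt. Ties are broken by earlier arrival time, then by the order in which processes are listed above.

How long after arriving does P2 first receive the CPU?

Timeline: | P0 0-5 | idle 5-7 | P1 7-9 | P4 9-10 | P2 10-12 | P4 12-18 | P3 18-28 |
Completion: P0=5  P1=9  P2=12  P3=28  P4=18
Turnaround (C−A): P0=5  P1=2  P2=2  P3=16  P4=11
Response(P2) = first start − arrival = 10 − 10 = 0

0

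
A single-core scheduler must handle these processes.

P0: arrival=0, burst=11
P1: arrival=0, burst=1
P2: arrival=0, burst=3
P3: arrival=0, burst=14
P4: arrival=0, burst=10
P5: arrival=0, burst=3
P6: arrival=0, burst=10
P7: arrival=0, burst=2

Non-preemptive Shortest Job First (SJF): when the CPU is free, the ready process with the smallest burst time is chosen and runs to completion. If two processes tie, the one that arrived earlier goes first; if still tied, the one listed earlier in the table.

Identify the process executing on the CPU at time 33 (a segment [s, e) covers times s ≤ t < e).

Timeline: | P1 0-1 | P7 1-3 | P2 3-6 | P5 6-9 | P4 9-19 | P6 19-29 | P0 29-40 | P3 40-54 |
Completion: P0=40  P1=1  P2=6  P3=54  P4=19  P5=9  P6=29  P7=3
Turnaround (C−A): P0=40  P1=1  P2=6  P3=54  P4=19  P5=9  P6=29  P7=3

P0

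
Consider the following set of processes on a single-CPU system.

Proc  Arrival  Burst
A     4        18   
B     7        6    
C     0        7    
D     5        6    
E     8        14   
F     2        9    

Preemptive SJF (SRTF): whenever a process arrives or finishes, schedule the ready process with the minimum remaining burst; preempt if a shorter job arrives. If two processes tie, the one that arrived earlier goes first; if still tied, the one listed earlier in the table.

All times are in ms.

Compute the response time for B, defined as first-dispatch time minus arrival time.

Timeline: | C 0-7 | D 7-13 | B 13-19 | F 19-28 | E 28-42 | A 42-60 |
Completion: A=60  B=19  C=7  D=13  E=42  F=28
Turnaround (C−A): A=56  B=12  C=7  D=8  E=34  F=26
Response(B) = first start − arrival = 13 − 7 = 6

6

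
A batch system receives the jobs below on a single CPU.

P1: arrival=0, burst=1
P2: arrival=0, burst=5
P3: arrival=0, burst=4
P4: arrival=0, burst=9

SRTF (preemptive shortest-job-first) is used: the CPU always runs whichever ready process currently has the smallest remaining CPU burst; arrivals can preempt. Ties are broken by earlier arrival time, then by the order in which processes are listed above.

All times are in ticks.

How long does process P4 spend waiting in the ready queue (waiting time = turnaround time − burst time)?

10

Schedule: | P1 0-1 | P3 1-5 | P2 5-10 | P4 10-19 |
Completion: P1=1  P2=10  P3=5  P4=19
Turnaround (C−A): P1=1  P2=10  P3=5  P4=19
Waiting(P4) = turnaround − burst = 19 − 9 = 10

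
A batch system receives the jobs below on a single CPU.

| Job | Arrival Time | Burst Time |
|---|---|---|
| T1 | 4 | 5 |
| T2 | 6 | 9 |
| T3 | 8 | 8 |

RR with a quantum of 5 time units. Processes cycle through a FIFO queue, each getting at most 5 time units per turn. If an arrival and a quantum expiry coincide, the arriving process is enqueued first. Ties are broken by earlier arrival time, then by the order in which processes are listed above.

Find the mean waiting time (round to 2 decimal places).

6.00

Gantt: | idle 0-4 | T1 4-9 | T2 9-14 | T3 14-19 | T2 19-23 | T3 23-26 |
Completion: T1=9  T2=23  T3=26
Turnaround (C−A): T1=5  T2=17  T3=18
Waiting times: T1=0, T2=8, T3=10
Average waiting = (0+8+10) / 3 = 18/3 = 6.00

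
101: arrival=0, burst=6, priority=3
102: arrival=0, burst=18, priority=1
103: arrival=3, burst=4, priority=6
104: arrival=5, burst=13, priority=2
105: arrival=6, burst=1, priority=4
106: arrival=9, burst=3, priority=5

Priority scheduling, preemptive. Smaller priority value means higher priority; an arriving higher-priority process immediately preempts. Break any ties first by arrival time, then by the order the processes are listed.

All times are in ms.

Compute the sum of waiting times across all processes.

142

Timeline: | 102 0-18 | 104 18-31 | 101 31-37 | 105 37-38 | 106 38-41 | 103 41-45 |
Completion: 101=37  102=18  103=45  104=31  105=38  106=41
Waiting = turnaround − burst: 101=31, 102=0, 103=38, 104=13, 105=31, 106=29
Total waiting = 31 + 0 + 38 + 13 + 31 + 29 = 142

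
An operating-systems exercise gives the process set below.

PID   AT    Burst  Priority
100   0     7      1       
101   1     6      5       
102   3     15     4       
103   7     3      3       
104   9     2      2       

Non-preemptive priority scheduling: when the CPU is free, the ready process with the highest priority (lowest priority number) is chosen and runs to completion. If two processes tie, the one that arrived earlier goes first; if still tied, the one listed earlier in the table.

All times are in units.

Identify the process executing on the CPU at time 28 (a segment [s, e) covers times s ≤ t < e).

Schedule: | 100 0-7 | 103 7-10 | 104 10-12 | 102 12-27 | 101 27-33 |
Completion: 100=7  101=33  102=27  103=10  104=12
Turnaround (C−A): 100=7  101=32  102=24  103=3  104=3

101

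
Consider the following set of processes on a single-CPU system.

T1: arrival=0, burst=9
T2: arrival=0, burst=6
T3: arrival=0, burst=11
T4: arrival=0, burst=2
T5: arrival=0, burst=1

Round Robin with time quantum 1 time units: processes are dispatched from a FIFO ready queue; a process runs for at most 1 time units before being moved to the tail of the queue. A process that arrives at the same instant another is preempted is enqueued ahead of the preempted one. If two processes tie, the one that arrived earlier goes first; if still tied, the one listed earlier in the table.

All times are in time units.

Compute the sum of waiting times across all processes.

60

Timeline: | T1 0-1 | T2 1-2 | T3 2-3 | T4 3-4 | T5 4-5 | T1 5-6 | T2 6-7 | T3 7-8 | T4 8-9 | T1 9-10 | T2 10-11 | T3 11-12 | T1 12-13 | T2 13-14 | T3 14-15 | T1 15-16 | T2 16-17 | T3 17-18 | T1 18-19 | T2 19-20 | T3 20-21 | T1 21-22 | T3 22-23 | T1 23-24 | T3 24-25 | T1 25-26 | T3 26-29 |
Completion: T1=26  T2=20  T3=29  T4=9  T5=5
Waiting = turnaround − burst: T1=17, T2=14, T3=18, T4=7, T5=4
Total waiting = 17 + 14 + 18 + 7 + 4 = 60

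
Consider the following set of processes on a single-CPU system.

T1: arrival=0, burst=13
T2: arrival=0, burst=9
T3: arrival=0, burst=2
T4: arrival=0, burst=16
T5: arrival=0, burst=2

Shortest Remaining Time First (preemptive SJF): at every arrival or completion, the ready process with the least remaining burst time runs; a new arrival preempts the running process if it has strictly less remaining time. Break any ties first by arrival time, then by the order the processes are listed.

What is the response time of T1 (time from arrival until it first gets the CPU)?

13

Schedule: | T3 0-2 | T5 2-4 | T2 4-13 | T1 13-26 | T4 26-42 |
Completion: T1=26  T2=13  T3=2  T4=42  T5=4
Response(T1) = first start − arrival = 13 − 0 = 13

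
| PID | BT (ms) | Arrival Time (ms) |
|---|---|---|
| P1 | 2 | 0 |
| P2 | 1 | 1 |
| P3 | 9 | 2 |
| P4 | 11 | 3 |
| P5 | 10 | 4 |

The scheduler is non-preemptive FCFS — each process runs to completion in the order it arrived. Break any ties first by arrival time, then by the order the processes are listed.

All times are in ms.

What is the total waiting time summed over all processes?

30

Gantt: | P1 0-2 | P2 2-3 | P3 3-12 | P4 12-23 | P5 23-33 |
Completion: P1=2  P2=3  P3=12  P4=23  P5=33
Turnaround (C−A): P1=2  P2=2  P3=10  P4=20  P5=29
Waiting = turnaround − burst: P1=0, P2=1, P3=1, P4=9, P5=19
Total waiting = 0 + 1 + 1 + 9 + 19 = 30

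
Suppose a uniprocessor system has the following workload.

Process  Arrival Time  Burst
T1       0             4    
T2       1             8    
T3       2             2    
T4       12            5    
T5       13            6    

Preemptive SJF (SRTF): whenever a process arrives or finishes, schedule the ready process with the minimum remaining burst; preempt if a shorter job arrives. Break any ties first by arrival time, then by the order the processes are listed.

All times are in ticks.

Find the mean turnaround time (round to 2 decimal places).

8.00

Schedule: | T1 0-4 | T3 4-6 | T2 6-14 | T4 14-19 | T5 19-25 |
Completion: T1=4  T2=14  T3=6  T4=19  T5=25
Turnaround times: T1=4, T2=13, T3=4, T4=7, T5=12
Average turnaround = (4+13+4+7+12) / 5 = 40/5 = 8.00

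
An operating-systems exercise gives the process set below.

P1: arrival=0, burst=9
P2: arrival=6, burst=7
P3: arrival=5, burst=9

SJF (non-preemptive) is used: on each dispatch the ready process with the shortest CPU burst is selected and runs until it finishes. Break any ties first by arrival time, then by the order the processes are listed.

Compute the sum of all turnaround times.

Timeline: | P1 0-9 | P2 9-16 | P3 16-25 |
Completion: P1=9  P2=16  P3=25
Turnaround (C−A): P1=9  P2=10  P3=20
Turnaround = completion − arrival: P1=9, P2=10, P3=20
Total turnaround = 9 + 10 + 20 = 39

39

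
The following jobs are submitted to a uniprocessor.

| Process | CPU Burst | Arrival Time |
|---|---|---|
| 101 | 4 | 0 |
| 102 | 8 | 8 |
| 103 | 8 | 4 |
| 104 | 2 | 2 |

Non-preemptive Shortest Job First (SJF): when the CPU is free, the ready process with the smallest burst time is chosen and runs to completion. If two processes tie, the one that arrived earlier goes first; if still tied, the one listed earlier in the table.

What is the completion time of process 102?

22

Gantt: | 101 0-4 | 104 4-6 | 103 6-14 | 102 14-22 |
Completion: 101=4  102=22  103=14  104=6
Turnaround (C−A): 101=4  102=14  103=10  104=4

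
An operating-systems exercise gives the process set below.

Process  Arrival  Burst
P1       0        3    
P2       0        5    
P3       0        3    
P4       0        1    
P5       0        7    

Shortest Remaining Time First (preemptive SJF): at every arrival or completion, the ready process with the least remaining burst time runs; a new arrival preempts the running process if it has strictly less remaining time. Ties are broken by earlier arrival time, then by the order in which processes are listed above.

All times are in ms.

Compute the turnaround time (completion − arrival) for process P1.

4

Gantt: | P4 0-1 | P1 1-4 | P3 4-7 | P2 7-12 | P5 12-19 |
Completion: P1=4  P2=12  P3=7  P4=1  P5=19
Turnaround (C−A): P1=4  P2=12  P3=7  P4=1  P5=19
Turnaround(P1) = completion − arrival = 4 − 0 = 4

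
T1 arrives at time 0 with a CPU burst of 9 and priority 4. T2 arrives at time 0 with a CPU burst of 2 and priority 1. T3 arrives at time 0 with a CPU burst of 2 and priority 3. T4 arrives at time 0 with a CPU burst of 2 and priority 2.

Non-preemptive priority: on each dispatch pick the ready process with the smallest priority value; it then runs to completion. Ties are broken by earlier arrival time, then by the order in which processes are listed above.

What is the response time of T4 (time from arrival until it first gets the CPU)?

Timeline: | T2 0-2 | T4 2-4 | T3 4-6 | T1 6-15 |
Completion: T1=15  T2=2  T3=6  T4=4
Response(T4) = first start − arrival = 2 − 0 = 2

2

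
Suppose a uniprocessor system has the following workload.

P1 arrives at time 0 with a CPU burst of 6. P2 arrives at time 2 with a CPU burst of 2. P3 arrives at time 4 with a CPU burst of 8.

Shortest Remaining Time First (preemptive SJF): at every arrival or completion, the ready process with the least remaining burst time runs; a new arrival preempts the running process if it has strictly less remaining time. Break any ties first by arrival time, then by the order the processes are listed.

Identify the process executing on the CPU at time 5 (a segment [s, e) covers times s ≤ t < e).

Timeline: | P1 0-2 | P2 2-4 | P1 4-8 | P3 8-16 |
Completion: P1=8  P2=4  P3=16

P1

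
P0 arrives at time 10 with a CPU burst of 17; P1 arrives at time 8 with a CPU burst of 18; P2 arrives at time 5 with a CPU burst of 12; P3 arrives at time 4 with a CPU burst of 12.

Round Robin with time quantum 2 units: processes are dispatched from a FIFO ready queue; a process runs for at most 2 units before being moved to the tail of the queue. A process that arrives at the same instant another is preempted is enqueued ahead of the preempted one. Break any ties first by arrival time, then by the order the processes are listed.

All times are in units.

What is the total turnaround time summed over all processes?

Gantt: | idle 0-4 | P3 4-6 | P2 6-8 | P3 8-10 | P1 10-12 | P2 12-14 | P0 14-16 | P3 16-18 | P1 18-20 | P2 20-22 | P0 22-24 | P3 24-26 | P1 26-28 | P2 28-30 | P0 30-32 | P3 32-34 | P1 34-36 | P2 36-38 | P0 38-40 | P3 40-42 | P1 42-44 | P2 44-46 | P0 46-48 | P1 48-50 | P0 50-52 | P1 52-54 | P0 54-56 | P1 56-58 | P0 58-60 | P1 60-62 | P0 62-63 |
Completion: P0=63  P1=62  P2=46  P3=42
Turnaround = completion − arrival: P0=53, P1=54, P2=41, P3=38
Total turnaround = 53 + 54 + 41 + 38 = 186

186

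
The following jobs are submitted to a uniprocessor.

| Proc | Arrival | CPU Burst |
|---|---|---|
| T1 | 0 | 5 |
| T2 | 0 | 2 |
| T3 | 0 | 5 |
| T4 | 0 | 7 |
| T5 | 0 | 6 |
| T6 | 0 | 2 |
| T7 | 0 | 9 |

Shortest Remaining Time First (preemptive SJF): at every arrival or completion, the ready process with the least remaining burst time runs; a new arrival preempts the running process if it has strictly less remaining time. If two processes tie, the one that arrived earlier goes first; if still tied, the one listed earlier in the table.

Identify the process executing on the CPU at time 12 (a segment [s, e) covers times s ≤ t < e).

Timeline: | T2 0-2 | T6 2-4 | T1 4-9 | T3 9-14 | T5 14-20 | T4 20-27 | T7 27-36 |
Completion: T1=9  T2=2  T3=14  T4=27  T5=20  T6=4  T7=36
Turnaround (C−A): T1=9  T2=2  T3=14  T4=27  T5=20  T6=4  T7=36

T3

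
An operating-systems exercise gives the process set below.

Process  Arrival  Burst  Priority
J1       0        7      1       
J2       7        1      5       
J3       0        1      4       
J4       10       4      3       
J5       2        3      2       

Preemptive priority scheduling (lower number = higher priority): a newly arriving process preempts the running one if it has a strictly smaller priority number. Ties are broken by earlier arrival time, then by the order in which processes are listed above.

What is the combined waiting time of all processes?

Timeline: | J1 0-7 | J5 7-10 | J4 10-14 | J3 14-15 | J2 15-16 |
Completion: J1=7  J2=16  J3=15  J4=14  J5=10
Turnaround (C−A): J1=7  J2=9  J3=15  J4=4  J5=8
Waiting = turnaround − burst: J1=0, J2=8, J3=14, J4=0, J5=5
Total waiting = 0 + 8 + 14 + 0 + 5 = 27

27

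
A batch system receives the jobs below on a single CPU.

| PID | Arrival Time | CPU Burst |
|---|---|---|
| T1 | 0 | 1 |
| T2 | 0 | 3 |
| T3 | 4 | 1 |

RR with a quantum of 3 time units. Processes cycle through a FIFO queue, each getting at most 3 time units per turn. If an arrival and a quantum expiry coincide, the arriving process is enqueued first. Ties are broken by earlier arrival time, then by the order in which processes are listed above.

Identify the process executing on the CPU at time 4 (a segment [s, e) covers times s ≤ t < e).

T3

Schedule: | T1 0-1 | T2 1-4 | T3 4-5 |
Completion: T1=1  T2=4  T3=5
Turnaround (C−A): T1=1  T2=4  T3=1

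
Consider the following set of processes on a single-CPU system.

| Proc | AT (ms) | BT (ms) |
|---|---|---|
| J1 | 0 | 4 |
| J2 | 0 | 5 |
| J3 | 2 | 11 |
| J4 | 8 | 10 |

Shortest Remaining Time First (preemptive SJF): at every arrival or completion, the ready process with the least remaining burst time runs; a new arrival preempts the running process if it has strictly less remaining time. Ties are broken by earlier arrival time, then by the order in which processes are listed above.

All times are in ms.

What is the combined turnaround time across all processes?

52

Timeline: | J1 0-4 | J2 4-9 | J4 9-19 | J3 19-30 |
Completion: J1=4  J2=9  J3=30  J4=19
Turnaround (C−A): J1=4  J2=9  J3=28  J4=11
Turnaround = completion − arrival: J1=4, J2=9, J3=28, J4=11
Total turnaround = 4 + 9 + 28 + 11 = 52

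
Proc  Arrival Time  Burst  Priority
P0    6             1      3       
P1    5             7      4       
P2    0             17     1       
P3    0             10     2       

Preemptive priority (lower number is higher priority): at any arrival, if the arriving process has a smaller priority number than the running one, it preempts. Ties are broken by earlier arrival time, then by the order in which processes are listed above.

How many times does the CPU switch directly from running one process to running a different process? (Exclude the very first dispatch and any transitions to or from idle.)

3

Schedule: | P2 0-17 | P3 17-27 | P0 27-28 | P1 28-35 |
Completion: P0=28  P1=35  P2=17  P3=27
Turnaround (C−A): P0=22  P1=30  P2=17  P3=27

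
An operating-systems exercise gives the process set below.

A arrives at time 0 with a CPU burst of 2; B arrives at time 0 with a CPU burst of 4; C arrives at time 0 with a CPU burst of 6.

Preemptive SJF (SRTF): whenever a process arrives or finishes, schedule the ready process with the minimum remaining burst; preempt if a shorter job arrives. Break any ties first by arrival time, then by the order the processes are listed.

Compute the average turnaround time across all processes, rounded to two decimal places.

6.67

Schedule: | A 0-2 | B 2-6 | C 6-12 |
Completion: A=2  B=6  C=12
Turnaround (C−A): A=2  B=6  C=12
Turnaround times: A=2, B=6, C=12
Average turnaround = (2+6+12) / 3 = 20/3 = 6.67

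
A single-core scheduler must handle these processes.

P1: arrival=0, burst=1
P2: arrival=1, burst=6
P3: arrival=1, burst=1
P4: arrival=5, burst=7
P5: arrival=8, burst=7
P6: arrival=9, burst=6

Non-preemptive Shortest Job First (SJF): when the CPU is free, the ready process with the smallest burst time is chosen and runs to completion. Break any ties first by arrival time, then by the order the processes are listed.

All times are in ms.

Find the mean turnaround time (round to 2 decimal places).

Timeline: | P1 0-1 | P3 1-2 | P2 2-8 | P4 8-15 | P6 15-21 | P5 21-28 |
Completion: P1=1  P2=8  P3=2  P4=15  P5=28  P6=21
Turnaround (C−A): P1=1  P2=7  P3=1  P4=10  P5=20  P6=12
Turnaround times: P1=1, P2=7, P3=1, P4=10, P5=20, P6=12
Average turnaround = (1+7+1+10+20+12) / 6 = 51/6 = 8.50

8.50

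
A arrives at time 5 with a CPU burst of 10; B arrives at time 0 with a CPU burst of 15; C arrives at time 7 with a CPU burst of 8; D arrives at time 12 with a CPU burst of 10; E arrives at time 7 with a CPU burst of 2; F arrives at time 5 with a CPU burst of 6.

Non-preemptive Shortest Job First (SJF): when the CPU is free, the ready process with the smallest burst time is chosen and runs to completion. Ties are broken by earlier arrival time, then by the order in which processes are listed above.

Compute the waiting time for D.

29

Schedule: | B 0-15 | E 15-17 | F 17-23 | C 23-31 | A 31-41 | D 41-51 |
Completion: A=41  B=15  C=31  D=51  E=17  F=23
Waiting(D) = turnaround − burst = 39 − 10 = 29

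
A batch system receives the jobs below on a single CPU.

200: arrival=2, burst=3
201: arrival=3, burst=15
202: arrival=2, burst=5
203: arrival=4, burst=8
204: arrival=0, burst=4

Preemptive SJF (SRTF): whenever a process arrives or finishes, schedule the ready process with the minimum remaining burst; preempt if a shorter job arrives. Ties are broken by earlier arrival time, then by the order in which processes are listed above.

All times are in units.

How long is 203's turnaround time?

16

Timeline: | 204 0-4 | 200 4-7 | 202 7-12 | 203 12-20 | 201 20-35 |
Completion: 200=7  201=35  202=12  203=20  204=4
Turnaround(203) = completion − arrival = 20 − 4 = 16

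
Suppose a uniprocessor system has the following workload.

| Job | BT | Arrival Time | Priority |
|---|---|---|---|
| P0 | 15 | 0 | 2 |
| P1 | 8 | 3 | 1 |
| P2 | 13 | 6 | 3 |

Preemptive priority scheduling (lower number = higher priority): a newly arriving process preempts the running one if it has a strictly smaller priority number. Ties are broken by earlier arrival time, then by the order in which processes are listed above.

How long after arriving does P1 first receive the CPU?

0

Schedule: | P0 0-3 | P1 3-11 | P0 11-23 | P2 23-36 |
Completion: P0=23  P1=11  P2=36
Turnaround (C−A): P0=23  P1=8  P2=30
Response(P1) = first start − arrival = 3 − 3 = 0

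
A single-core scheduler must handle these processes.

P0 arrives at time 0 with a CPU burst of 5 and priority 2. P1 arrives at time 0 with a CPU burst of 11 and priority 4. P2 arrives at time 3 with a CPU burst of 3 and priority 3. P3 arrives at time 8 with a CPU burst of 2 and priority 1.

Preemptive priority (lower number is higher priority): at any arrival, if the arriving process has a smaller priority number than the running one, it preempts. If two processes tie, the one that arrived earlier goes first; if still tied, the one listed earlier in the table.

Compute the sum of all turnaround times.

33

Gantt: | P0 0-5 | P2 5-8 | P3 8-10 | P1 10-21 |
Completion: P0=5  P1=21  P2=8  P3=10
Turnaround (C−A): P0=5  P1=21  P2=5  P3=2
Turnaround = completion − arrival: P0=5, P1=21, P2=5, P3=2
Total turnaround = 5 + 21 + 5 + 2 = 33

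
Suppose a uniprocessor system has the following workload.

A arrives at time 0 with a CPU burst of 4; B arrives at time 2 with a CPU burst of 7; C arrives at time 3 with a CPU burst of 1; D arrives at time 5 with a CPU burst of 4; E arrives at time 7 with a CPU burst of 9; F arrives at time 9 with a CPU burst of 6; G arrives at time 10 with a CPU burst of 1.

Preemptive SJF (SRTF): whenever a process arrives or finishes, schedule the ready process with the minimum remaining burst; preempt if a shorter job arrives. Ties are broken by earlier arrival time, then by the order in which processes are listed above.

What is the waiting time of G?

0

Gantt: | A 0-4 | C 4-5 | D 5-9 | F 9-10 | G 10-11 | F 11-16 | B 16-23 | E 23-32 |
Completion: A=4  B=23  C=5  D=9  E=32  F=16  G=11
Waiting(G) = turnaround − burst = 1 − 1 = 0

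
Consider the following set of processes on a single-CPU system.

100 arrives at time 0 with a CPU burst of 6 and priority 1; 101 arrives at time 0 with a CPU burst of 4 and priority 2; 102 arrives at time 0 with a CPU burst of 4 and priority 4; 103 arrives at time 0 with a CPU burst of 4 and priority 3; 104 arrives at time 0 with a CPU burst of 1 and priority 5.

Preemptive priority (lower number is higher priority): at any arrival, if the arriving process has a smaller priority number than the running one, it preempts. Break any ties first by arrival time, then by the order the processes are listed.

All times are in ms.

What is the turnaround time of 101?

Gantt: | 100 0-6 | 101 6-10 | 103 10-14 | 102 14-18 | 104 18-19 |
Completion: 100=6  101=10  102=18  103=14  104=19
Turnaround(101) = completion − arrival = 10 − 0 = 10

10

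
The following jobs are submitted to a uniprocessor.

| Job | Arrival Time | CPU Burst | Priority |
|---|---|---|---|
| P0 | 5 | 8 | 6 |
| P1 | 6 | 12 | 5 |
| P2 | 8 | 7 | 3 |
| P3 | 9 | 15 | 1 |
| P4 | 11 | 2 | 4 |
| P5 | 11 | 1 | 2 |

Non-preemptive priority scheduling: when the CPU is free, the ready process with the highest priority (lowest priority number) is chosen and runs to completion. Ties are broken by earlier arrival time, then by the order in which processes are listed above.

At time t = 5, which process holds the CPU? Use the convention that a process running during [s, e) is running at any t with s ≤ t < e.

P0

Schedule: | idle 0-5 | P0 5-13 | P3 13-28 | P5 28-29 | P2 29-36 | P4 36-38 | P1 38-50 |
Completion: P0=13  P1=50  P2=36  P3=28  P4=38  P5=29
Turnaround (C−A): P0=8  P1=44  P2=28  P3=19  P4=27  P5=18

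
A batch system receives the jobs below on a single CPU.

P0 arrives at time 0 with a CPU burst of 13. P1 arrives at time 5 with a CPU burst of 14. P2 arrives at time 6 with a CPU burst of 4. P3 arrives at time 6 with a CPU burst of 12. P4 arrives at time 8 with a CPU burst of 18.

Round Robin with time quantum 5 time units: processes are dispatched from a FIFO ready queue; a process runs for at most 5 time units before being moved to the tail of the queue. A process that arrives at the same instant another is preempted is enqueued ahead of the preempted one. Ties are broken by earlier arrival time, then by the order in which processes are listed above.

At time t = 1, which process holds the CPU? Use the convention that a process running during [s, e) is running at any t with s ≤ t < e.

P0

Schedule: | P0 0-5 | P1 5-10 | P0 10-15 | P2 15-19 | P3 19-24 | P4 24-29 | P1 29-34 | P0 34-37 | P3 37-42 | P4 42-47 | P1 47-51 | P3 51-53 | P4 53-61 |
Completion: P0=37  P1=51  P2=19  P3=53  P4=61
Turnaround (C−A): P0=37  P1=46  P2=13  P3=47  P4=53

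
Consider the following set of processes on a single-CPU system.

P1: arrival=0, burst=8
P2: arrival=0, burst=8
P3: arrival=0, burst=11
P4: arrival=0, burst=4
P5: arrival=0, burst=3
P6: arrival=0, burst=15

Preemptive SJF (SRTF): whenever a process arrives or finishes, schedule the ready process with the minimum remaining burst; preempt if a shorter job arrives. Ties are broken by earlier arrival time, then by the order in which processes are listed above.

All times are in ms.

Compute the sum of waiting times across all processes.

82

Timeline: | P5 0-3 | P4 3-7 | P1 7-15 | P2 15-23 | P3 23-34 | P6 34-49 |
Completion: P1=15  P2=23  P3=34  P4=7  P5=3  P6=49
Waiting = turnaround − burst: P1=7, P2=15, P3=23, P4=3, P5=0, P6=34
Total waiting = 7 + 15 + 23 + 3 + 0 + 34 = 82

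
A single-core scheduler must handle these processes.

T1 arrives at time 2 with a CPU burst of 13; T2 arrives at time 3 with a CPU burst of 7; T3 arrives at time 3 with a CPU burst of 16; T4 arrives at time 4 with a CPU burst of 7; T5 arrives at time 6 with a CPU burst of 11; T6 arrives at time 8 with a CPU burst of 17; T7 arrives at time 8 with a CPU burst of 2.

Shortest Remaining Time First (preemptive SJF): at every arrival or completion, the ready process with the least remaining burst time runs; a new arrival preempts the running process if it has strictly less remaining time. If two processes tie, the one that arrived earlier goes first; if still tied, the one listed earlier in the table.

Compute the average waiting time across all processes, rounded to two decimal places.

19.86

Timeline: | idle 0-2 | T1 2-3 | T2 3-10 | T7 10-12 | T4 12-19 | T5 19-30 | T1 30-42 | T3 42-58 | T6 58-75 |
Completion: T1=42  T2=10  T3=58  T4=19  T5=30  T6=75  T7=12
Turnaround (C−A): T1=40  T2=7  T3=55  T4=15  T5=24  T6=67  T7=4
Waiting times: T1=27, T2=0, T3=39, T4=8, T5=13, T6=50, T7=2
Average waiting = (27+0+39+8+13+50+2) / 7 = 139/7 = 19.86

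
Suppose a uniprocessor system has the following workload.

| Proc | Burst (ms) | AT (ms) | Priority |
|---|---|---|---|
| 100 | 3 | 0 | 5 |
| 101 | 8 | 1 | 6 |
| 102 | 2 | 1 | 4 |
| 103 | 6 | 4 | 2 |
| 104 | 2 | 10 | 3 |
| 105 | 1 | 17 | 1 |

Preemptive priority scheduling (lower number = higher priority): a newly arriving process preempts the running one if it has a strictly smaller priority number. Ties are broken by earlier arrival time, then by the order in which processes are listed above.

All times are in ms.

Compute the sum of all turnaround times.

45

Gantt: | 100 0-1 | 102 1-3 | 100 3-4 | 103 4-10 | 104 10-12 | 100 12-13 | 101 13-17 | 105 17-18 | 101 18-22 |
Completion: 100=13  101=22  102=3  103=10  104=12  105=18
Turnaround = completion − arrival: 100=13, 101=21, 102=2, 103=6, 104=2, 105=1
Total turnaround = 13 + 21 + 2 + 6 + 2 + 1 = 45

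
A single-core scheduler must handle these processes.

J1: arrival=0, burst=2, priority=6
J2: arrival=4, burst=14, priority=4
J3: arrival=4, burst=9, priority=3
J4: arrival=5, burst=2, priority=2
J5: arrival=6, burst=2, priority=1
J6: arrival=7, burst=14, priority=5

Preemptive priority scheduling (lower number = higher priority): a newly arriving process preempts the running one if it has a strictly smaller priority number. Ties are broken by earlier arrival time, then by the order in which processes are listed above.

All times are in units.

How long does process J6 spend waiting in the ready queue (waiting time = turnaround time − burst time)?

Schedule: | J1 0-2 | idle 2-4 | J3 4-5 | J4 5-6 | J5 6-8 | J4 8-9 | J3 9-17 | J2 17-31 | J6 31-45 |
Completion: J1=2  J2=31  J3=17  J4=9  J5=8  J6=45
Waiting(J6) = turnaround − burst = 38 − 14 = 24

24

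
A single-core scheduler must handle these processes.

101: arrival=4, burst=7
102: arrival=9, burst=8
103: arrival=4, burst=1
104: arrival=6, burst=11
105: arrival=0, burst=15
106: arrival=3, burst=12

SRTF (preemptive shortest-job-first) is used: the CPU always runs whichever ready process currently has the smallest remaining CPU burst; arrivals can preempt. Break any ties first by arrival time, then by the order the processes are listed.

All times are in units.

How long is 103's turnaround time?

1

Schedule: | 105 0-4 | 103 4-5 | 101 5-12 | 102 12-20 | 105 20-31 | 104 31-42 | 106 42-54 |
Completion: 101=12  102=20  103=5  104=42  105=31  106=54
Turnaround (C−A): 101=8  102=11  103=1  104=36  105=31  106=51
Turnaround(103) = completion − arrival = 5 − 4 = 1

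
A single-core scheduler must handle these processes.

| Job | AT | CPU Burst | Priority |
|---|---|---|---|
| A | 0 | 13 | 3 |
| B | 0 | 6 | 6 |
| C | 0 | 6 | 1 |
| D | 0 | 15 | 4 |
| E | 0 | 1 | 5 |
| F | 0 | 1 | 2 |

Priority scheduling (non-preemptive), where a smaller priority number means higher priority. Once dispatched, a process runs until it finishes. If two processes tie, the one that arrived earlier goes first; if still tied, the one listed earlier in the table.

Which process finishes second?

Schedule: | C 0-6 | F 6-7 | A 7-20 | D 20-35 | E 35-36 | B 36-42 |
Completion: A=20  B=42  C=6  D=35  E=36  F=7
Finish order: C → F → A → D → E → B

F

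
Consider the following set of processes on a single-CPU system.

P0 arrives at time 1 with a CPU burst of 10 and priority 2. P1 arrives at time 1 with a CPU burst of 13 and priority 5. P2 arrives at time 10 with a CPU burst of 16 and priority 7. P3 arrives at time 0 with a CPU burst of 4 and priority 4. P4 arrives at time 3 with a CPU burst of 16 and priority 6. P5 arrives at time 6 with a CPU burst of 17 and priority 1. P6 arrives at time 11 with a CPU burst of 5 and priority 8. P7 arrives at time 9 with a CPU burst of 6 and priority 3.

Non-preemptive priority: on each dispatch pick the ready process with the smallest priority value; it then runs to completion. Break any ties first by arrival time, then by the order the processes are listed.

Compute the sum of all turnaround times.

Schedule: | P3 0-4 | P0 4-14 | P5 14-31 | P7 31-37 | P1 37-50 | P4 50-66 | P2 66-82 | P6 82-87 |
Completion: P0=14  P1=50  P2=82  P3=4  P4=66  P5=31  P6=87  P7=37
Turnaround = completion − arrival: P0=13, P1=49, P2=72, P3=4, P4=63, P5=25, P6=76, P7=28
Total turnaround = 13 + 49 + 72 + 4 + 63 + 25 + 76 + 28 = 330

330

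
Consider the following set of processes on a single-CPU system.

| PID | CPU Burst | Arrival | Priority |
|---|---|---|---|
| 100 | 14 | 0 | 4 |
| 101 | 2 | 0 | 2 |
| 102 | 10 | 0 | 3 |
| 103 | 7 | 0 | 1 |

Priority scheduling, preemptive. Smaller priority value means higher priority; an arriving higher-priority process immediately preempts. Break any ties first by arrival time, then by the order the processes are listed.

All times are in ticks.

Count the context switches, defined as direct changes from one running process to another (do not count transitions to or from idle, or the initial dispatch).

Timeline: | 103 0-7 | 101 7-9 | 102 9-19 | 100 19-33 |
Completion: 100=33  101=9  102=19  103=7
Turnaround (C−A): 100=33  101=9  102=19  103=7

3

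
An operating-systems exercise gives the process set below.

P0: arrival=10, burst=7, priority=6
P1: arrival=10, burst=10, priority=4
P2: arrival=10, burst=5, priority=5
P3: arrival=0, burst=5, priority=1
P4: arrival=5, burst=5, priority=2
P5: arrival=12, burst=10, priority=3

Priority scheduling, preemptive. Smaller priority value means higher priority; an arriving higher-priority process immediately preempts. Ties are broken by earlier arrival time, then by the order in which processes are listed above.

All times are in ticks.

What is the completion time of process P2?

35

Schedule: | P3 0-5 | P4 5-10 | P1 10-12 | P5 12-22 | P1 22-30 | P2 30-35 | P0 35-42 |
Completion: P0=42  P1=30  P2=35  P3=5  P4=10  P5=22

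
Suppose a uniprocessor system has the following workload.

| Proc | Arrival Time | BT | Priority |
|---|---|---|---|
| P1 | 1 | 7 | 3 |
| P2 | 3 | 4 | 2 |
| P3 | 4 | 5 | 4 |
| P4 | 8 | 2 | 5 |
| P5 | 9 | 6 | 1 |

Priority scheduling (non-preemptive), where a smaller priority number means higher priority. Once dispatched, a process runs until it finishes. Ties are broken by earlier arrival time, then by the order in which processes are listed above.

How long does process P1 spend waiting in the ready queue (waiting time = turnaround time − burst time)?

Timeline: | idle 0-1 | P1 1-8 | P2 8-12 | P5 12-18 | P3 18-23 | P4 23-25 |
Completion: P1=8  P2=12  P3=23  P4=25  P5=18
Turnaround (C−A): P1=7  P2=9  P3=19  P4=17  P5=9
Waiting(P1) = turnaround − burst = 7 − 7 = 0

0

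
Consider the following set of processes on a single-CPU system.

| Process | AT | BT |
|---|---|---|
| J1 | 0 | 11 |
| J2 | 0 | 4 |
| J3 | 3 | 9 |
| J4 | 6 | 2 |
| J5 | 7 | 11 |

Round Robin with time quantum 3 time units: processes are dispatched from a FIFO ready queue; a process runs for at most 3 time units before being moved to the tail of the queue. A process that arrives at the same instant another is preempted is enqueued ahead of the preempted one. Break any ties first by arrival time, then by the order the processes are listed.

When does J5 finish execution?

37

Gantt: | J1 0-3 | J2 3-6 | J3 6-9 | J1 9-12 | J4 12-14 | J2 14-15 | J5 15-18 | J3 18-21 | J1 21-24 | J5 24-27 | J3 27-30 | J1 30-32 | J5 32-37 |
Completion: J1=32  J2=15  J3=30  J4=14  J5=37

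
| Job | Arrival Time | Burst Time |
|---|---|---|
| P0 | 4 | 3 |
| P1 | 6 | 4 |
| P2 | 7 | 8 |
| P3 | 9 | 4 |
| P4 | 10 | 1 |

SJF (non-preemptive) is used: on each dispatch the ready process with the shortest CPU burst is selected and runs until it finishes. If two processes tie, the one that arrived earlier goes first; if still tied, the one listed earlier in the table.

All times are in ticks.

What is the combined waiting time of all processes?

Gantt: | idle 0-4 | P0 4-7 | P1 7-11 | P4 11-12 | P3 12-16 | P2 16-24 |
Completion: P0=7  P1=11  P2=24  P3=16  P4=12
Turnaround (C−A): P0=3  P1=5  P2=17  P3=7  P4=2
Waiting = turnaround − burst: P0=0, P1=1, P2=9, P3=3, P4=1
Total waiting = 0 + 1 + 9 + 3 + 1 = 14

14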